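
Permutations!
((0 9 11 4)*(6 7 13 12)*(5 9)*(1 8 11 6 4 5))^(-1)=(0 4 12 13 7 6 9 5 11 8 1)=[4, 0, 2, 3, 12, 11, 9, 6, 1, 5, 10, 8, 13, 7]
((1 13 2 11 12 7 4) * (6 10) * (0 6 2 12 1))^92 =[10, 12, 1, 3, 6, 5, 2, 0, 8, 9, 11, 13, 4, 7] =(0 10 11 13 7)(1 12 4 6 2)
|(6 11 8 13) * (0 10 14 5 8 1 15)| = |(0 10 14 5 8 13 6 11 1 15)| = 10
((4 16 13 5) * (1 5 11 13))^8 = (16) = [0, 1, 2, 3, 4, 5, 6, 7, 8, 9, 10, 11, 12, 13, 14, 15, 16]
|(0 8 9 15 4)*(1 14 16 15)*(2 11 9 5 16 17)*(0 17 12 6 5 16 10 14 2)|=60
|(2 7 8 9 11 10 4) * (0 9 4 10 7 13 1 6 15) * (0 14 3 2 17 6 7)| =|(0 9 11)(1 7 8 4 17 6 15 14 3 2 13)| =33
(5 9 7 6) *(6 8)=(5 9 7 8 6)=[0, 1, 2, 3, 4, 9, 5, 8, 6, 7]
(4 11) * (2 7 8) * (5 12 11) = (2 7 8)(4 5 12 11) = [0, 1, 7, 3, 5, 12, 6, 8, 2, 9, 10, 4, 11]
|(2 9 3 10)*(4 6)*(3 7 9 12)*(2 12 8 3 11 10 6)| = |(2 8 3 6 4)(7 9)(10 12 11)| = 30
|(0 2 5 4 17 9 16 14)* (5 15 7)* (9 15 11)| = |(0 2 11 9 16 14)(4 17 15 7 5)| = 30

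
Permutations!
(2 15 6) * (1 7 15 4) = (1 7 15 6 2 4) = [0, 7, 4, 3, 1, 5, 2, 15, 8, 9, 10, 11, 12, 13, 14, 6]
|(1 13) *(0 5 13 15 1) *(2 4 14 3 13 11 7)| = 18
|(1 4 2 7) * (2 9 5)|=6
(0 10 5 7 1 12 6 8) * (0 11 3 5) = (0 10)(1 12 6 8 11 3 5 7) = [10, 12, 2, 5, 4, 7, 8, 1, 11, 9, 0, 3, 6]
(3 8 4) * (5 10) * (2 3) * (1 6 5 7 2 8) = [0, 6, 3, 1, 8, 10, 5, 2, 4, 9, 7] = (1 6 5 10 7 2 3)(4 8)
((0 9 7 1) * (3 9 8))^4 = [7, 9, 2, 0, 4, 5, 6, 3, 1, 8] = (0 7 3)(1 9 8)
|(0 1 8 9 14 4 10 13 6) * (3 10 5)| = |(0 1 8 9 14 4 5 3 10 13 6)| = 11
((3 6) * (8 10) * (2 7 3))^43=[0, 1, 6, 7, 4, 5, 3, 2, 10, 9, 8]=(2 6 3 7)(8 10)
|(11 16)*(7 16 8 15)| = |(7 16 11 8 15)| = 5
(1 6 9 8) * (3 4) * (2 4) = (1 6 9 8)(2 4 3) = [0, 6, 4, 2, 3, 5, 9, 7, 1, 8]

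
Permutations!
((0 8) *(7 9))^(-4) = (9) = [0, 1, 2, 3, 4, 5, 6, 7, 8, 9]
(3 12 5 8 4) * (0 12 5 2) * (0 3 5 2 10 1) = (0 12 10 1)(2 3)(4 5 8) = [12, 0, 3, 2, 5, 8, 6, 7, 4, 9, 1, 11, 10]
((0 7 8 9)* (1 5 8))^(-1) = (0 9 8 5 1 7) = [9, 7, 2, 3, 4, 1, 6, 0, 5, 8]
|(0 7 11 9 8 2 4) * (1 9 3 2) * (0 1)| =9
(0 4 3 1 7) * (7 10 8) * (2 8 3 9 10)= (0 4 9 10 3 1 2 8 7)= [4, 2, 8, 1, 9, 5, 6, 0, 7, 10, 3]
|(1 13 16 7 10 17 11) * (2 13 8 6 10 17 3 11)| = 30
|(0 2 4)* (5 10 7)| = 3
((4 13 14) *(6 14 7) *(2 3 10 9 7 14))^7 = (2 3 10 9 7 6)(4 13 14) = [0, 1, 3, 10, 13, 5, 2, 6, 8, 7, 9, 11, 12, 14, 4]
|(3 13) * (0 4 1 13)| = |(0 4 1 13 3)| = 5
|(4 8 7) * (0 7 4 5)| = 6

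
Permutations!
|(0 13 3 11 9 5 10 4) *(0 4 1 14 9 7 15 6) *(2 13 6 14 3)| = 18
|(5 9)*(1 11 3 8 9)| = 6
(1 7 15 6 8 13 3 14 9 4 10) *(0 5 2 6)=(0 5 2 6 8 13 3 14 9 4 10 1 7 15)=[5, 7, 6, 14, 10, 2, 8, 15, 13, 4, 1, 11, 12, 3, 9, 0]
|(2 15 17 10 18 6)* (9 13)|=6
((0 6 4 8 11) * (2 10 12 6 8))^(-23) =(0 8 11)(2 12 4 10 6) =[8, 1, 12, 3, 10, 5, 2, 7, 11, 9, 6, 0, 4]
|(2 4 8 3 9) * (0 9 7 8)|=12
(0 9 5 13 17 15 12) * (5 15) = [9, 1, 2, 3, 4, 13, 6, 7, 8, 15, 10, 11, 0, 17, 14, 12, 16, 5] = (0 9 15 12)(5 13 17)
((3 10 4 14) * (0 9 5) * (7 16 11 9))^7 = [7, 1, 2, 14, 10, 0, 6, 16, 8, 5, 3, 9, 12, 13, 4, 15, 11] = (0 7 16 11 9 5)(3 14 4 10)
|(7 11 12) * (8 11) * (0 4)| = 4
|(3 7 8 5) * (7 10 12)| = |(3 10 12 7 8 5)| = 6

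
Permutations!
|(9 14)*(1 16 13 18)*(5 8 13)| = |(1 16 5 8 13 18)(9 14)| = 6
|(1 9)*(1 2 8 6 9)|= 4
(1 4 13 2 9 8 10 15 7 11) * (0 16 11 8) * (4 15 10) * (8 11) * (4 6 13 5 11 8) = (0 16 4 5 11 1 15 7 8 6 13 2 9) = [16, 15, 9, 3, 5, 11, 13, 8, 6, 0, 10, 1, 12, 2, 14, 7, 4]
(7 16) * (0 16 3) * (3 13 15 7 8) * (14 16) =(0 14 16 8 3)(7 13 15) =[14, 1, 2, 0, 4, 5, 6, 13, 3, 9, 10, 11, 12, 15, 16, 7, 8]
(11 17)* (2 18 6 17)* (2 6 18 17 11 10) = (18)(2 17 10)(6 11) = [0, 1, 17, 3, 4, 5, 11, 7, 8, 9, 2, 6, 12, 13, 14, 15, 16, 10, 18]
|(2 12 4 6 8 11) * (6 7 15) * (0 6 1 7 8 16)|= |(0 6 16)(1 7 15)(2 12 4 8 11)|= 15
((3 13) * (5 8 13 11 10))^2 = (3 10 8)(5 13 11) = [0, 1, 2, 10, 4, 13, 6, 7, 3, 9, 8, 5, 12, 11]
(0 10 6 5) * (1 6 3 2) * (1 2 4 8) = (0 10 3 4 8 1 6 5) = [10, 6, 2, 4, 8, 0, 5, 7, 1, 9, 3]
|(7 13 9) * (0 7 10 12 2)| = 7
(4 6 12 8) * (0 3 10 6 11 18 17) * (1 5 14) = (0 3 10 6 12 8 4 11 18 17)(1 5 14) = [3, 5, 2, 10, 11, 14, 12, 7, 4, 9, 6, 18, 8, 13, 1, 15, 16, 0, 17]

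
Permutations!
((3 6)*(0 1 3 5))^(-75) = (6) = [0, 1, 2, 3, 4, 5, 6]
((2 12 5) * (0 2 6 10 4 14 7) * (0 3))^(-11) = (0 3 7 14 4 10 6 5 12 2) = [3, 1, 0, 7, 10, 12, 5, 14, 8, 9, 6, 11, 2, 13, 4]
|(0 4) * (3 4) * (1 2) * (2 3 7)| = 6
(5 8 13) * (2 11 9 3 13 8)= (2 11 9 3 13 5)= [0, 1, 11, 13, 4, 2, 6, 7, 8, 3, 10, 9, 12, 5]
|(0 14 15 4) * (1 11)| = 4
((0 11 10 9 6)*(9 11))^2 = (11)(0 6 9) = [6, 1, 2, 3, 4, 5, 9, 7, 8, 0, 10, 11]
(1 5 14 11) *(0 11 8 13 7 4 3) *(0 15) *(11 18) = (0 18 11 1 5 14 8 13 7 4 3 15) = [18, 5, 2, 15, 3, 14, 6, 4, 13, 9, 10, 1, 12, 7, 8, 0, 16, 17, 11]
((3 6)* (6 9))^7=(3 9 6)=[0, 1, 2, 9, 4, 5, 3, 7, 8, 6]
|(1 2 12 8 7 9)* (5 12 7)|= 12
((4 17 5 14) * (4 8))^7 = (4 5 8 17 14) = [0, 1, 2, 3, 5, 8, 6, 7, 17, 9, 10, 11, 12, 13, 4, 15, 16, 14]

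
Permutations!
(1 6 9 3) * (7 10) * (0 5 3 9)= (0 5 3 1 6)(7 10)= [5, 6, 2, 1, 4, 3, 0, 10, 8, 9, 7]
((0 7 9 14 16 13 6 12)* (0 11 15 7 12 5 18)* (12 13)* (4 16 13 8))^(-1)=[18, 1, 2, 3, 8, 6, 13, 15, 0, 7, 10, 12, 16, 14, 9, 11, 4, 17, 5]=(0 18 5 6 13 14 9 7 15 11 12 16 4 8)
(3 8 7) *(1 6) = (1 6)(3 8 7) = [0, 6, 2, 8, 4, 5, 1, 3, 7]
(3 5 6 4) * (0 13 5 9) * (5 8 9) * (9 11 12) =[13, 1, 2, 5, 3, 6, 4, 7, 11, 0, 10, 12, 9, 8] =(0 13 8 11 12 9)(3 5 6 4)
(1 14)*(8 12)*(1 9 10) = (1 14 9 10)(8 12) = [0, 14, 2, 3, 4, 5, 6, 7, 12, 10, 1, 11, 8, 13, 9]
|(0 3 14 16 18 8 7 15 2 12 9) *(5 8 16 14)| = |(0 3 5 8 7 15 2 12 9)(16 18)| = 18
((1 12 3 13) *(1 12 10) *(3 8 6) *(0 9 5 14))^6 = (0 5)(3 13 12 8 6)(9 14) = [5, 1, 2, 13, 4, 0, 3, 7, 6, 14, 10, 11, 8, 12, 9]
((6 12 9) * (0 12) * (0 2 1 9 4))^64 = (0 12 4) = [12, 1, 2, 3, 0, 5, 6, 7, 8, 9, 10, 11, 4]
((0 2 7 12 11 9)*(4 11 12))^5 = (12)(0 9 11 4 7 2) = [9, 1, 0, 3, 7, 5, 6, 2, 8, 11, 10, 4, 12]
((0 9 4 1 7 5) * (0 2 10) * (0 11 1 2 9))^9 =[0, 7, 10, 3, 2, 9, 6, 5, 8, 4, 11, 1] =(1 7 5 9 4 2 10 11)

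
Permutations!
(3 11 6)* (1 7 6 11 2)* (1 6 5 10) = (11)(1 7 5 10)(2 6 3) = [0, 7, 6, 2, 4, 10, 3, 5, 8, 9, 1, 11]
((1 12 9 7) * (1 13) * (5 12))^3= [0, 9, 2, 3, 4, 7, 6, 5, 8, 1, 10, 11, 13, 12]= (1 9)(5 7)(12 13)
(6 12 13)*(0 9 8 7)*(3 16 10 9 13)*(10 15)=[13, 1, 2, 16, 4, 5, 12, 0, 7, 8, 9, 11, 3, 6, 14, 10, 15]=(0 13 6 12 3 16 15 10 9 8 7)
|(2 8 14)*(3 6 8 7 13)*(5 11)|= |(2 7 13 3 6 8 14)(5 11)|= 14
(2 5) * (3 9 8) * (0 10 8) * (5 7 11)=(0 10 8 3 9)(2 7 11 5)=[10, 1, 7, 9, 4, 2, 6, 11, 3, 0, 8, 5]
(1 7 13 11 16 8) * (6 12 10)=[0, 7, 2, 3, 4, 5, 12, 13, 1, 9, 6, 16, 10, 11, 14, 15, 8]=(1 7 13 11 16 8)(6 12 10)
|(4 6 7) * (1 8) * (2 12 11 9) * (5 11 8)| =21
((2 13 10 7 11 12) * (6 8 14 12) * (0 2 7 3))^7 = [13, 1, 10, 2, 4, 5, 8, 11, 14, 9, 0, 6, 7, 3, 12] = (0 13 3 2 10)(6 8 14 12 7 11)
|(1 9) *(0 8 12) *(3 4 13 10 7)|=|(0 8 12)(1 9)(3 4 13 10 7)|=30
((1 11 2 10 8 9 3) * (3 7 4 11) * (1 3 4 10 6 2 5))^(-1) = (1 5 11 4)(2 6)(7 9 8 10) = [0, 5, 6, 3, 1, 11, 2, 9, 10, 8, 7, 4]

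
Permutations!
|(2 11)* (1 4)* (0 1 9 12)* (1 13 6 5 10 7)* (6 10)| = |(0 13 10 7 1 4 9 12)(2 11)(5 6)| = 8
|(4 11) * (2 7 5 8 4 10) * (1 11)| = 8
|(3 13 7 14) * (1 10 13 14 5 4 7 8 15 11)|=|(1 10 13 8 15 11)(3 14)(4 7 5)|=6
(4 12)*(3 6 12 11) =(3 6 12 4 11) =[0, 1, 2, 6, 11, 5, 12, 7, 8, 9, 10, 3, 4]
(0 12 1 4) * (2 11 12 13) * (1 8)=(0 13 2 11 12 8 1 4)=[13, 4, 11, 3, 0, 5, 6, 7, 1, 9, 10, 12, 8, 2]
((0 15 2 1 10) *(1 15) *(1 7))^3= [10, 7, 15, 3, 4, 5, 6, 0, 8, 9, 1, 11, 12, 13, 14, 2]= (0 10 1 7)(2 15)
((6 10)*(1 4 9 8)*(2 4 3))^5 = (1 8 9 4 2 3)(6 10) = [0, 8, 3, 1, 2, 5, 10, 7, 9, 4, 6]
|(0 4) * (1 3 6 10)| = 4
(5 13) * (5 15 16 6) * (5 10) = (5 13 15 16 6 10) = [0, 1, 2, 3, 4, 13, 10, 7, 8, 9, 5, 11, 12, 15, 14, 16, 6]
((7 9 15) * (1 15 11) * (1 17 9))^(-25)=(1 7 15)(9 17 11)=[0, 7, 2, 3, 4, 5, 6, 15, 8, 17, 10, 9, 12, 13, 14, 1, 16, 11]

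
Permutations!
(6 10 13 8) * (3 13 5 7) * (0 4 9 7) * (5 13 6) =(0 4 9 7 3 6 10 13 8 5) =[4, 1, 2, 6, 9, 0, 10, 3, 5, 7, 13, 11, 12, 8]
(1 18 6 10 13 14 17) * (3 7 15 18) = (1 3 7 15 18 6 10 13 14 17) = [0, 3, 2, 7, 4, 5, 10, 15, 8, 9, 13, 11, 12, 14, 17, 18, 16, 1, 6]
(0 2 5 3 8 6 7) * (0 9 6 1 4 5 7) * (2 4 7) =(0 4 5 3 8 1 7 9 6) =[4, 7, 2, 8, 5, 3, 0, 9, 1, 6]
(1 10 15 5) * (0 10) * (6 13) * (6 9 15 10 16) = (0 16 6 13 9 15 5 1) = [16, 0, 2, 3, 4, 1, 13, 7, 8, 15, 10, 11, 12, 9, 14, 5, 6]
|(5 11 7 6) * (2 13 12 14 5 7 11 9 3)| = |(2 13 12 14 5 9 3)(6 7)| = 14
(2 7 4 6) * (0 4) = [4, 1, 7, 3, 6, 5, 2, 0] = (0 4 6 2 7)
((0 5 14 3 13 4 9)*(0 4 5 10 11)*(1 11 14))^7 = (0 11 1 5 13 3 14 10)(4 9) = [11, 5, 2, 14, 9, 13, 6, 7, 8, 4, 0, 1, 12, 3, 10]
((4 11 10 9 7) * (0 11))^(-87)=(0 9)(4 10)(7 11)=[9, 1, 2, 3, 10, 5, 6, 11, 8, 0, 4, 7]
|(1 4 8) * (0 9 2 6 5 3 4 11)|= |(0 9 2 6 5 3 4 8 1 11)|= 10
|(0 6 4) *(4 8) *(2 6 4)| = |(0 4)(2 6 8)| = 6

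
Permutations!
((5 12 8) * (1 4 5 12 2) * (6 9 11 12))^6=(1 5)(2 4)(6 9 11 12 8)=[0, 5, 4, 3, 2, 1, 9, 7, 6, 11, 10, 12, 8]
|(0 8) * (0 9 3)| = 4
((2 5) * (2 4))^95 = [0, 1, 4, 3, 5, 2] = (2 4 5)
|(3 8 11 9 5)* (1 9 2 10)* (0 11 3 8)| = 9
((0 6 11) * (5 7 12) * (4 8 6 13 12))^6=(0 8 5)(4 12 11)(6 7 13)=[8, 1, 2, 3, 12, 0, 7, 13, 5, 9, 10, 4, 11, 6]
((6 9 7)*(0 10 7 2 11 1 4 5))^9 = (0 5 4 1 11 2 9 6 7 10) = [5, 11, 9, 3, 1, 4, 7, 10, 8, 6, 0, 2]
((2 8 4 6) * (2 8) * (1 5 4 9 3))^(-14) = (9) = [0, 1, 2, 3, 4, 5, 6, 7, 8, 9]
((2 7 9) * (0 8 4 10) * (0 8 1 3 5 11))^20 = [0, 1, 9, 3, 8, 5, 6, 2, 10, 7, 4, 11] = (11)(2 9 7)(4 8 10)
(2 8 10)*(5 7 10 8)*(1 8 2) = (1 8 2 5 7 10) = [0, 8, 5, 3, 4, 7, 6, 10, 2, 9, 1]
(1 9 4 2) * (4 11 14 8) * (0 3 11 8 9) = (0 3 11 14 9 8 4 2 1) = [3, 0, 1, 11, 2, 5, 6, 7, 4, 8, 10, 14, 12, 13, 9]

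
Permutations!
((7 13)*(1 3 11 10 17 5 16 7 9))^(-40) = [0, 1, 2, 3, 4, 5, 6, 7, 8, 9, 10, 11, 12, 13, 14, 15, 16, 17] = (17)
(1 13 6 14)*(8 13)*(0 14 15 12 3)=[14, 8, 2, 0, 4, 5, 15, 7, 13, 9, 10, 11, 3, 6, 1, 12]=(0 14 1 8 13 6 15 12 3)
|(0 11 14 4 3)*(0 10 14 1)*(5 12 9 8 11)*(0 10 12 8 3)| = |(0 5 8 11 1 10 14 4)(3 12 9)| = 24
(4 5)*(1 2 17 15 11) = [0, 2, 17, 3, 5, 4, 6, 7, 8, 9, 10, 1, 12, 13, 14, 11, 16, 15] = (1 2 17 15 11)(4 5)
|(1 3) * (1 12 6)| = 4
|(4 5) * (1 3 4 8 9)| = 6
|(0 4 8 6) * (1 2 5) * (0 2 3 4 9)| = 14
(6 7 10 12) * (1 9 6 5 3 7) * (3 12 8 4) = (1 9 6)(3 7 10 8 4)(5 12) = [0, 9, 2, 7, 3, 12, 1, 10, 4, 6, 8, 11, 5]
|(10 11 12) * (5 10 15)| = |(5 10 11 12 15)| = 5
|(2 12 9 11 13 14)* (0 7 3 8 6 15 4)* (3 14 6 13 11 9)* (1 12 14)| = 10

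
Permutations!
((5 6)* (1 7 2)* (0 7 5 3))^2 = (0 2 5 3 7 1 6) = [2, 6, 5, 7, 4, 3, 0, 1]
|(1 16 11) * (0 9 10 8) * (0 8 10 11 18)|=6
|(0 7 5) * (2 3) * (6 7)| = |(0 6 7 5)(2 3)| = 4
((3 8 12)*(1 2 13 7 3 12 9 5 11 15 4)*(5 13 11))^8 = (1 15 2 4 11)(3 13 8 7 9) = [0, 15, 4, 13, 11, 5, 6, 9, 7, 3, 10, 1, 12, 8, 14, 2]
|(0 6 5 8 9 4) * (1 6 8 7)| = 4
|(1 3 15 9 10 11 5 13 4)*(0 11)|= |(0 11 5 13 4 1 3 15 9 10)|= 10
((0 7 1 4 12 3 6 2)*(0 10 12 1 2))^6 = (0 6 3 12 10 2 7) = [6, 1, 7, 12, 4, 5, 3, 0, 8, 9, 2, 11, 10]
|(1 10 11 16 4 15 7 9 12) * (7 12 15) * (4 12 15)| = 15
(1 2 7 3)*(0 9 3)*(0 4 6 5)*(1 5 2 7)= (0 9 3 5)(1 7 4 6 2)= [9, 7, 1, 5, 6, 0, 2, 4, 8, 3]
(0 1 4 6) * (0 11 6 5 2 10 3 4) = [1, 0, 10, 4, 5, 2, 11, 7, 8, 9, 3, 6] = (0 1)(2 10 3 4 5)(6 11)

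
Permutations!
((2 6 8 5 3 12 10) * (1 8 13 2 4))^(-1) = (1 4 10 12 3 5 8)(2 13 6) = [0, 4, 13, 5, 10, 8, 2, 7, 1, 9, 12, 11, 3, 6]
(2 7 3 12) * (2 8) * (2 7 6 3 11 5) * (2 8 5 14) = (2 6 3 12 5 8 7 11 14) = [0, 1, 6, 12, 4, 8, 3, 11, 7, 9, 10, 14, 5, 13, 2]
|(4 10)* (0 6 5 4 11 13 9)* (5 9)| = |(0 6 9)(4 10 11 13 5)| = 15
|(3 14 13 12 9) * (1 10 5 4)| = |(1 10 5 4)(3 14 13 12 9)| = 20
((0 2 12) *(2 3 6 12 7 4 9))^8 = (12) = [0, 1, 2, 3, 4, 5, 6, 7, 8, 9, 10, 11, 12]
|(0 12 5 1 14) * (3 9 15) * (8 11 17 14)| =|(0 12 5 1 8 11 17 14)(3 9 15)| =24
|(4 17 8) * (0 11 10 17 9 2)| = |(0 11 10 17 8 4 9 2)| = 8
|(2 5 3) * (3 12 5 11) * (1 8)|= 6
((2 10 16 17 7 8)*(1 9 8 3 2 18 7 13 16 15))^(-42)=[0, 18, 1, 15, 4, 5, 6, 10, 3, 7, 9, 11, 12, 13, 14, 8, 16, 17, 2]=(1 18 2)(3 15 8)(7 10 9)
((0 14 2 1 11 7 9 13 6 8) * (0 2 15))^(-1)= (0 15 14)(1 2 8 6 13 9 7 11)= [15, 2, 8, 3, 4, 5, 13, 11, 6, 7, 10, 1, 12, 9, 0, 14]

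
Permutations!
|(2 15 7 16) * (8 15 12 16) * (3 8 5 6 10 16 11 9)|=|(2 12 11 9 3 8 15 7 5 6 10 16)|=12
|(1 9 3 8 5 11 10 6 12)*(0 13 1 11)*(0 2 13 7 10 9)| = |(0 7 10 6 12 11 9 3 8 5 2 13 1)| = 13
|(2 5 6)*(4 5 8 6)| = 6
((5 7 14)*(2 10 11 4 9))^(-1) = [0, 1, 9, 3, 11, 14, 6, 5, 8, 4, 2, 10, 12, 13, 7] = (2 9 4 11 10)(5 14 7)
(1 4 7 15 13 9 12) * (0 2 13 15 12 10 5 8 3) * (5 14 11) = (15)(0 2 13 9 10 14 11 5 8 3)(1 4 7 12) = [2, 4, 13, 0, 7, 8, 6, 12, 3, 10, 14, 5, 1, 9, 11, 15]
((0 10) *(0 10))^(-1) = (10) = [0, 1, 2, 3, 4, 5, 6, 7, 8, 9, 10]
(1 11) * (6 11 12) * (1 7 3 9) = (1 12 6 11 7 3 9) = [0, 12, 2, 9, 4, 5, 11, 3, 8, 1, 10, 7, 6]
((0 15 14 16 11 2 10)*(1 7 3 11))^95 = (0 7)(1 10)(2 16)(3 15)(11 14) = [7, 10, 16, 15, 4, 5, 6, 0, 8, 9, 1, 14, 12, 13, 11, 3, 2]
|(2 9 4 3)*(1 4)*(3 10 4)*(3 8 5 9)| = 4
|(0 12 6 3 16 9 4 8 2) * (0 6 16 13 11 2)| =30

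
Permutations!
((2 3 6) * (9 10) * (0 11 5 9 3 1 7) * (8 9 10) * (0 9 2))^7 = (0 11 5 10 3 6)(1 9 2 7 8) = [11, 9, 7, 6, 4, 10, 0, 8, 1, 2, 3, 5]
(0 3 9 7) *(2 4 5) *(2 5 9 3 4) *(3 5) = [4, 1, 2, 5, 9, 3, 6, 0, 8, 7] = (0 4 9 7)(3 5)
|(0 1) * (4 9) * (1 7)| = 6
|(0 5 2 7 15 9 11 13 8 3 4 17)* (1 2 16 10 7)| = |(0 5 16 10 7 15 9 11 13 8 3 4 17)(1 2)| = 26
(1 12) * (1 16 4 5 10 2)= (1 12 16 4 5 10 2)= [0, 12, 1, 3, 5, 10, 6, 7, 8, 9, 2, 11, 16, 13, 14, 15, 4]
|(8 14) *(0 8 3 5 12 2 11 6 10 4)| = 11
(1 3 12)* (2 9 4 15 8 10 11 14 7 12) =(1 3 2 9 4 15 8 10 11 14 7 12) =[0, 3, 9, 2, 15, 5, 6, 12, 10, 4, 11, 14, 1, 13, 7, 8]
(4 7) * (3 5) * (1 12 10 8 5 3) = (1 12 10 8 5)(4 7) = [0, 12, 2, 3, 7, 1, 6, 4, 5, 9, 8, 11, 10]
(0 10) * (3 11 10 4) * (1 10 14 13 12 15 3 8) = (0 4 8 1 10)(3 11 14 13 12 15) = [4, 10, 2, 11, 8, 5, 6, 7, 1, 9, 0, 14, 15, 12, 13, 3]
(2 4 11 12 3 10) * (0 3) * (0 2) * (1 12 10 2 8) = (0 3 2 4 11 10)(1 12 8) = [3, 12, 4, 2, 11, 5, 6, 7, 1, 9, 0, 10, 8]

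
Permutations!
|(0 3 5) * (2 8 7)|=3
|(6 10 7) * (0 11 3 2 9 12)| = |(0 11 3 2 9 12)(6 10 7)| = 6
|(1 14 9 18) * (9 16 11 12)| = |(1 14 16 11 12 9 18)| = 7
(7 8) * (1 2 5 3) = (1 2 5 3)(7 8) = [0, 2, 5, 1, 4, 3, 6, 8, 7]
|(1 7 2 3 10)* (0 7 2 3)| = 6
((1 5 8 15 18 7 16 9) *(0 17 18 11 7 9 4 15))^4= (0 1 17 5 18 8 9)(4 16 7 11 15)= [1, 17, 2, 3, 16, 18, 6, 11, 9, 0, 10, 15, 12, 13, 14, 4, 7, 5, 8]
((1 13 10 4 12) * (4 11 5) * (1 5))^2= [0, 10, 2, 3, 5, 12, 6, 7, 8, 9, 1, 13, 4, 11]= (1 10)(4 5 12)(11 13)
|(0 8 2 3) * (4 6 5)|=|(0 8 2 3)(4 6 5)|=12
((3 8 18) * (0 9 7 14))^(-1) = [14, 1, 2, 18, 4, 5, 6, 9, 3, 0, 10, 11, 12, 13, 7, 15, 16, 17, 8] = (0 14 7 9)(3 18 8)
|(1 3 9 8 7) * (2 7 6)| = |(1 3 9 8 6 2 7)| = 7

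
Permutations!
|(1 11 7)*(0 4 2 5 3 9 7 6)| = 10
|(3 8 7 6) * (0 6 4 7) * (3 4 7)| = 5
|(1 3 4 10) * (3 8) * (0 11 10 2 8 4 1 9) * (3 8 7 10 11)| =8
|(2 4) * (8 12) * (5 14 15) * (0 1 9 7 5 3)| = 8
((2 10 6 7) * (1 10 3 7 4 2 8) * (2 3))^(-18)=(1 4 8 6 7 10 3)=[0, 4, 2, 1, 8, 5, 7, 10, 6, 9, 3]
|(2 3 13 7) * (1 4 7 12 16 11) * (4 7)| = 8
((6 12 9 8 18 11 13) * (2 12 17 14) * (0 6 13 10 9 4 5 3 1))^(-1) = (0 1 3 5 4 12 2 14 17 6)(8 9 10 11 18) = [1, 3, 14, 5, 12, 4, 0, 7, 9, 10, 11, 18, 2, 13, 17, 15, 16, 6, 8]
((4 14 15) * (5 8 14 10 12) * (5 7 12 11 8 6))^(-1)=(4 15 14 8 11 10)(5 6)(7 12)=[0, 1, 2, 3, 15, 6, 5, 12, 11, 9, 4, 10, 7, 13, 8, 14]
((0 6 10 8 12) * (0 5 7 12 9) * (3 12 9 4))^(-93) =(0 5 4 6 7 3 10 9 12 8) =[5, 1, 2, 10, 6, 4, 7, 3, 0, 12, 9, 11, 8]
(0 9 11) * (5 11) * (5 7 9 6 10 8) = (0 6 10 8 5 11)(7 9) = [6, 1, 2, 3, 4, 11, 10, 9, 5, 7, 8, 0]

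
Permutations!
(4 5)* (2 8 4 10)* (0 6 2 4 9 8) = (0 6 2)(4 5 10)(8 9) = [6, 1, 0, 3, 5, 10, 2, 7, 9, 8, 4]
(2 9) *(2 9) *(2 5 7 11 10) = (2 5 7 11 10) = [0, 1, 5, 3, 4, 7, 6, 11, 8, 9, 2, 10]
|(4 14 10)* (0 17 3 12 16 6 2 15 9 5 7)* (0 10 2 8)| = 56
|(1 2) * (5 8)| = |(1 2)(5 8)| = 2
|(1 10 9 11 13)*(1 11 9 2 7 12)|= |(1 10 2 7 12)(11 13)|= 10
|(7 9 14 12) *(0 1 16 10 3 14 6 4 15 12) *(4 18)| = |(0 1 16 10 3 14)(4 15 12 7 9 6 18)| = 42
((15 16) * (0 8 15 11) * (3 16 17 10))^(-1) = (0 11 16 3 10 17 15 8) = [11, 1, 2, 10, 4, 5, 6, 7, 0, 9, 17, 16, 12, 13, 14, 8, 3, 15]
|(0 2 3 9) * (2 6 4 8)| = 7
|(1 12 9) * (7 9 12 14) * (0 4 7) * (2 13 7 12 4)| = 14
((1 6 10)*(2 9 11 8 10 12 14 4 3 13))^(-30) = (1 13)(2 6)(3 10)(4 8)(9 12)(11 14) = [0, 13, 6, 10, 8, 5, 2, 7, 4, 12, 3, 14, 9, 1, 11]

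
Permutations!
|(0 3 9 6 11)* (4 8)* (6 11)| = 4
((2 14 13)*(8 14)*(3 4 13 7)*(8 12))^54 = (2 4 7 8)(3 14 12 13) = [0, 1, 4, 14, 7, 5, 6, 8, 2, 9, 10, 11, 13, 3, 12]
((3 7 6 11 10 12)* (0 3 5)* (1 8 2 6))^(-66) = [0, 1, 2, 3, 4, 5, 6, 7, 8, 9, 10, 11, 12] = (12)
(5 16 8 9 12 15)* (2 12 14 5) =(2 12 15)(5 16 8 9 14) =[0, 1, 12, 3, 4, 16, 6, 7, 9, 14, 10, 11, 15, 13, 5, 2, 8]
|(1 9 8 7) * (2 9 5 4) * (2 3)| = |(1 5 4 3 2 9 8 7)| = 8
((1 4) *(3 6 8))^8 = (3 8 6) = [0, 1, 2, 8, 4, 5, 3, 7, 6]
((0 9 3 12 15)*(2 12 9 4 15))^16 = [4, 1, 2, 3, 15, 5, 6, 7, 8, 9, 10, 11, 12, 13, 14, 0] = (0 4 15)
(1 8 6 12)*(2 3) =(1 8 6 12)(2 3) =[0, 8, 3, 2, 4, 5, 12, 7, 6, 9, 10, 11, 1]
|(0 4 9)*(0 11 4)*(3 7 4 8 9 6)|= 12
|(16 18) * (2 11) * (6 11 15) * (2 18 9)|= 7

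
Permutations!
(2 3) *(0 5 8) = [5, 1, 3, 2, 4, 8, 6, 7, 0] = (0 5 8)(2 3)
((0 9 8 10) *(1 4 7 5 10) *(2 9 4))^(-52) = [5, 1, 2, 3, 10, 4, 6, 0, 8, 9, 7] = (0 5 4 10 7)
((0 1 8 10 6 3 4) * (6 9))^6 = (0 3 9 8)(1 4 6 10) = [3, 4, 2, 9, 6, 5, 10, 7, 0, 8, 1]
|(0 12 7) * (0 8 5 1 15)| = 7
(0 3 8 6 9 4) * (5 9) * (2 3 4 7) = (0 4)(2 3 8 6 5 9 7) = [4, 1, 3, 8, 0, 9, 5, 2, 6, 7]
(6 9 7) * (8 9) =(6 8 9 7) =[0, 1, 2, 3, 4, 5, 8, 6, 9, 7]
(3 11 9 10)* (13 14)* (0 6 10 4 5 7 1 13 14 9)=(14)(0 6 10 3 11)(1 13 9 4 5 7)=[6, 13, 2, 11, 5, 7, 10, 1, 8, 4, 3, 0, 12, 9, 14]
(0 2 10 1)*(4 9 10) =[2, 0, 4, 3, 9, 5, 6, 7, 8, 10, 1] =(0 2 4 9 10 1)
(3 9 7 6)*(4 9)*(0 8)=(0 8)(3 4 9 7 6)=[8, 1, 2, 4, 9, 5, 3, 6, 0, 7]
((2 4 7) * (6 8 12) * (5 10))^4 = (2 4 7)(6 8 12) = [0, 1, 4, 3, 7, 5, 8, 2, 12, 9, 10, 11, 6]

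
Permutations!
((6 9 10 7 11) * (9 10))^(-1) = (6 11 7 10) = [0, 1, 2, 3, 4, 5, 11, 10, 8, 9, 6, 7]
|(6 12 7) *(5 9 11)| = |(5 9 11)(6 12 7)| = 3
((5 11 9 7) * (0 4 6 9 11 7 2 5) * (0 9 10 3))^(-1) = (11)(0 3 10 6 4)(2 9 7 5) = [3, 1, 9, 10, 0, 2, 4, 5, 8, 7, 6, 11]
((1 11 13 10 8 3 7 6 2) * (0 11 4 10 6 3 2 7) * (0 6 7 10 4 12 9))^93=[1, 10, 6, 11, 4, 5, 13, 0, 3, 2, 7, 12, 8, 9]=(0 1 10 7)(2 6 13 9)(3 11 12 8)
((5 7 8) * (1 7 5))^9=[0, 1, 2, 3, 4, 5, 6, 7, 8]=(8)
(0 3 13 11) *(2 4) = (0 3 13 11)(2 4) = [3, 1, 4, 13, 2, 5, 6, 7, 8, 9, 10, 0, 12, 11]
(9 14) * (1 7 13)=(1 7 13)(9 14)=[0, 7, 2, 3, 4, 5, 6, 13, 8, 14, 10, 11, 12, 1, 9]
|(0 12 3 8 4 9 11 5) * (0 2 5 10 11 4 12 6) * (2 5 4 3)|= |(0 6)(2 4 9 3 8 12)(10 11)|= 6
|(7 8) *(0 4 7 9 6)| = |(0 4 7 8 9 6)| = 6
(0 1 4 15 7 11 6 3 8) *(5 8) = (0 1 4 15 7 11 6 3 5 8) = [1, 4, 2, 5, 15, 8, 3, 11, 0, 9, 10, 6, 12, 13, 14, 7]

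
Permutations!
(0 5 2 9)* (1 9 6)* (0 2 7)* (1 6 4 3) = [5, 9, 4, 1, 3, 7, 6, 0, 8, 2] = (0 5 7)(1 9 2 4 3)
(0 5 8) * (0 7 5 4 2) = (0 4 2)(5 8 7) = [4, 1, 0, 3, 2, 8, 6, 5, 7]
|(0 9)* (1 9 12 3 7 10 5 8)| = |(0 12 3 7 10 5 8 1 9)| = 9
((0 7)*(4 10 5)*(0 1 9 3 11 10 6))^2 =(0 1 3 10 4)(5 6 7 9 11) =[1, 3, 2, 10, 0, 6, 7, 9, 8, 11, 4, 5]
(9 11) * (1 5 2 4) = [0, 5, 4, 3, 1, 2, 6, 7, 8, 11, 10, 9] = (1 5 2 4)(9 11)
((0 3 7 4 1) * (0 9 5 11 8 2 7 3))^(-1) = (1 4 7 2 8 11 5 9) = [0, 4, 8, 3, 7, 9, 6, 2, 11, 1, 10, 5]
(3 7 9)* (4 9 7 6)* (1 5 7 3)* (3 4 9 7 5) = [0, 3, 2, 6, 7, 5, 9, 4, 8, 1] = (1 3 6 9)(4 7)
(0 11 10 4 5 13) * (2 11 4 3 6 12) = (0 4 5 13)(2 11 10 3 6 12) = [4, 1, 11, 6, 5, 13, 12, 7, 8, 9, 3, 10, 2, 0]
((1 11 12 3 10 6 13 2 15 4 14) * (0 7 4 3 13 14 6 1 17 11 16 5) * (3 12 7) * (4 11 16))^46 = [14, 5, 12, 17, 0, 6, 3, 7, 8, 9, 16, 11, 2, 15, 10, 13, 4, 1] = (0 14 10 16 4)(1 5 6 3 17)(2 12)(13 15)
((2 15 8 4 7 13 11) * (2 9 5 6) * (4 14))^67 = (2 15 8 14 4 7 13 11 9 5 6) = [0, 1, 15, 3, 7, 6, 2, 13, 14, 5, 10, 9, 12, 11, 4, 8]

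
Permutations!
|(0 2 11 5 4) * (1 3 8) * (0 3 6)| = |(0 2 11 5 4 3 8 1 6)| = 9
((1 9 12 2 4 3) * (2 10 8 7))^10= [0, 9, 4, 1, 3, 5, 6, 2, 7, 12, 8, 11, 10]= (1 9 12 10 8 7 2 4 3)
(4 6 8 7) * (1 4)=(1 4 6 8 7)=[0, 4, 2, 3, 6, 5, 8, 1, 7]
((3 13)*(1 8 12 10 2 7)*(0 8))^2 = (13)(0 12 2 1 8 10 7) = [12, 8, 1, 3, 4, 5, 6, 0, 10, 9, 7, 11, 2, 13]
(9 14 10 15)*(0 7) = [7, 1, 2, 3, 4, 5, 6, 0, 8, 14, 15, 11, 12, 13, 10, 9] = (0 7)(9 14 10 15)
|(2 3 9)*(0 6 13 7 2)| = 7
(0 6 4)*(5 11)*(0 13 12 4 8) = (0 6 8)(4 13 12)(5 11) = [6, 1, 2, 3, 13, 11, 8, 7, 0, 9, 10, 5, 4, 12]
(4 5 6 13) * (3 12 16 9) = (3 12 16 9)(4 5 6 13) = [0, 1, 2, 12, 5, 6, 13, 7, 8, 3, 10, 11, 16, 4, 14, 15, 9]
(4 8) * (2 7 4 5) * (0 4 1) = (0 4 8 5 2 7 1) = [4, 0, 7, 3, 8, 2, 6, 1, 5]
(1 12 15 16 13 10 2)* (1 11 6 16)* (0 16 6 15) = (0 16 13 10 2 11 15 1 12) = [16, 12, 11, 3, 4, 5, 6, 7, 8, 9, 2, 15, 0, 10, 14, 1, 13]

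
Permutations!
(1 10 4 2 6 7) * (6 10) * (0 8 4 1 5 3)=(0 8 4 2 10 1 6 7 5 3)=[8, 6, 10, 0, 2, 3, 7, 5, 4, 9, 1]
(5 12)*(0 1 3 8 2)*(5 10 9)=(0 1 3 8 2)(5 12 10 9)=[1, 3, 0, 8, 4, 12, 6, 7, 2, 5, 9, 11, 10]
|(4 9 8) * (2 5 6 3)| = |(2 5 6 3)(4 9 8)| = 12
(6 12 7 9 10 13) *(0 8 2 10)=[8, 1, 10, 3, 4, 5, 12, 9, 2, 0, 13, 11, 7, 6]=(0 8 2 10 13 6 12 7 9)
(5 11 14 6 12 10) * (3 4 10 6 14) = (14)(3 4 10 5 11)(6 12) = [0, 1, 2, 4, 10, 11, 12, 7, 8, 9, 5, 3, 6, 13, 14]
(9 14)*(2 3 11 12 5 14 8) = [0, 1, 3, 11, 4, 14, 6, 7, 2, 8, 10, 12, 5, 13, 9] = (2 3 11 12 5 14 9 8)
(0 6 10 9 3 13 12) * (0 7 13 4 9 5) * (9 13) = (0 6 10 5)(3 4 13 12 7 9) = [6, 1, 2, 4, 13, 0, 10, 9, 8, 3, 5, 11, 7, 12]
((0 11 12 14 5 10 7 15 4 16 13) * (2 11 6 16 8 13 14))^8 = (0 4 10 16 13 15 5 6 8 7 14)(2 12 11) = [4, 1, 12, 3, 10, 6, 8, 14, 7, 9, 16, 2, 11, 15, 0, 5, 13]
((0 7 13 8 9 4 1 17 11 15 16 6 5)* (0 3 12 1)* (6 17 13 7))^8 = [9, 3, 2, 6, 8, 0, 4, 7, 1, 13, 10, 11, 5, 12, 14, 15, 16, 17] = (17)(0 9 13 12 5)(1 3 6 4 8)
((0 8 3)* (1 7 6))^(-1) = [3, 6, 2, 8, 4, 5, 7, 1, 0] = (0 3 8)(1 6 7)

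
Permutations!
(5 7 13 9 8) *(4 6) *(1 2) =(1 2)(4 6)(5 7 13 9 8) =[0, 2, 1, 3, 6, 7, 4, 13, 5, 8, 10, 11, 12, 9]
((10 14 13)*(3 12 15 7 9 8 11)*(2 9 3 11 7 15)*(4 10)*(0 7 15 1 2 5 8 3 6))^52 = (0 7 6)(1 12)(2 5)(3 15)(8 9) = [7, 12, 5, 15, 4, 2, 0, 6, 9, 8, 10, 11, 1, 13, 14, 3]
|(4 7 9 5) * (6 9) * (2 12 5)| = |(2 12 5 4 7 6 9)| = 7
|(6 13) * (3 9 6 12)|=|(3 9 6 13 12)|=5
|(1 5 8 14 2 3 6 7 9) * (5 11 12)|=11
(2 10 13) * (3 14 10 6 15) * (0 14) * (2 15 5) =(0 14 10 13 15 3)(2 6 5) =[14, 1, 6, 0, 4, 2, 5, 7, 8, 9, 13, 11, 12, 15, 10, 3]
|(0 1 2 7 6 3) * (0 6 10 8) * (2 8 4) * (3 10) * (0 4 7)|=20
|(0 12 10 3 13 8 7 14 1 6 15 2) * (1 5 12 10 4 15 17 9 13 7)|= |(0 10 3 7 14 5 12 4 15 2)(1 6 17 9 13 8)|= 30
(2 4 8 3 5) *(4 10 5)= (2 10 5)(3 4 8)= [0, 1, 10, 4, 8, 2, 6, 7, 3, 9, 5]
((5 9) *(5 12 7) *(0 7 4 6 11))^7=(0 11 6 4 12 9 5 7)=[11, 1, 2, 3, 12, 7, 4, 0, 8, 5, 10, 6, 9]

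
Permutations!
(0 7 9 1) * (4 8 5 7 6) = (0 6 4 8 5 7 9 1) = [6, 0, 2, 3, 8, 7, 4, 9, 5, 1]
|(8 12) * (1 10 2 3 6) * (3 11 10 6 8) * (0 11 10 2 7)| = |(0 11 2 10 7)(1 6)(3 8 12)| = 30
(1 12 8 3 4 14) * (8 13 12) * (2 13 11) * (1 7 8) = [0, 1, 13, 4, 14, 5, 6, 8, 3, 9, 10, 2, 11, 12, 7] = (2 13 12 11)(3 4 14 7 8)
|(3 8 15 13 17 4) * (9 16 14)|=|(3 8 15 13 17 4)(9 16 14)|=6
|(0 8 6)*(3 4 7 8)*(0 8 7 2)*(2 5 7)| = 6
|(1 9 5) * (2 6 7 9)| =|(1 2 6 7 9 5)| =6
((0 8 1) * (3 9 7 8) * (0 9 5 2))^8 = [0, 1, 2, 3, 4, 5, 6, 7, 8, 9] = (9)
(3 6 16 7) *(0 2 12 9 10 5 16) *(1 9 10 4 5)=[2, 9, 12, 6, 5, 16, 0, 3, 8, 4, 1, 11, 10, 13, 14, 15, 7]=(0 2 12 10 1 9 4 5 16 7 3 6)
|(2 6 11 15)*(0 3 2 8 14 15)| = 15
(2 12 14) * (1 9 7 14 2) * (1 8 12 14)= (1 9 7)(2 14 8 12)= [0, 9, 14, 3, 4, 5, 6, 1, 12, 7, 10, 11, 2, 13, 8]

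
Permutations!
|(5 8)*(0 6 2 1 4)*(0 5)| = |(0 6 2 1 4 5 8)| = 7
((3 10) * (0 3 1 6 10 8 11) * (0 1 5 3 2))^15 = (0 2)(1 6 10 5 3 8 11) = [2, 6, 0, 8, 4, 3, 10, 7, 11, 9, 5, 1]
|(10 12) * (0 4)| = 2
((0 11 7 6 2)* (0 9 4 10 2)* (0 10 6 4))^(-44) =(0 6)(2 7)(4 9)(10 11) =[6, 1, 7, 3, 9, 5, 0, 2, 8, 4, 11, 10]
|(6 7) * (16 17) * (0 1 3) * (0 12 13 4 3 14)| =12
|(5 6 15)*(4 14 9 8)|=12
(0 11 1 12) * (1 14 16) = [11, 12, 2, 3, 4, 5, 6, 7, 8, 9, 10, 14, 0, 13, 16, 15, 1] = (0 11 14 16 1 12)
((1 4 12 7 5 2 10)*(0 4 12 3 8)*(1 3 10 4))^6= (0 4 12 3 5)(1 10 7 8 2)= [4, 10, 1, 5, 12, 0, 6, 8, 2, 9, 7, 11, 3]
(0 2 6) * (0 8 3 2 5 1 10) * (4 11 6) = (0 5 1 10)(2 4 11 6 8 3) = [5, 10, 4, 2, 11, 1, 8, 7, 3, 9, 0, 6]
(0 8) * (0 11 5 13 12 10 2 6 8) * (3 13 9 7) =[0, 1, 6, 13, 4, 9, 8, 3, 11, 7, 2, 5, 10, 12] =(2 6 8 11 5 9 7 3 13 12 10)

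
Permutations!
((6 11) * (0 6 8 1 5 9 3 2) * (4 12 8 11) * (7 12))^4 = (0 12 9 6 8 3 4 1 2 7 5) = [12, 2, 7, 4, 1, 0, 8, 5, 3, 6, 10, 11, 9]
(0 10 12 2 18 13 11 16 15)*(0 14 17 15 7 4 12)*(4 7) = (0 10)(2 18 13 11 16 4 12)(14 17 15) = [10, 1, 18, 3, 12, 5, 6, 7, 8, 9, 0, 16, 2, 11, 17, 14, 4, 15, 13]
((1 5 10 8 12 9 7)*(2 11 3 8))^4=[0, 11, 12, 7, 4, 3, 6, 2, 1, 10, 8, 9, 5]=(1 11 9 10 8)(2 12 5 3 7)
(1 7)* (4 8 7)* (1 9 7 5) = [0, 4, 2, 3, 8, 1, 6, 9, 5, 7] = (1 4 8 5)(7 9)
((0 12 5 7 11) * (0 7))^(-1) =(0 5 12)(7 11) =[5, 1, 2, 3, 4, 12, 6, 11, 8, 9, 10, 7, 0]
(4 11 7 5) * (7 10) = (4 11 10 7 5) = [0, 1, 2, 3, 11, 4, 6, 5, 8, 9, 7, 10]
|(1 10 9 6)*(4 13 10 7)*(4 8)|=|(1 7 8 4 13 10 9 6)|=8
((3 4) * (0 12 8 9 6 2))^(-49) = (0 2 6 9 8 12)(3 4) = [2, 1, 6, 4, 3, 5, 9, 7, 12, 8, 10, 11, 0]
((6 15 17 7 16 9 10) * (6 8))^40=(17)=[0, 1, 2, 3, 4, 5, 6, 7, 8, 9, 10, 11, 12, 13, 14, 15, 16, 17]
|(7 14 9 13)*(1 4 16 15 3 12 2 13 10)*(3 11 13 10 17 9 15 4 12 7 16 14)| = |(1 12 2 10)(3 7)(4 14 15 11 13 16)(9 17)| = 12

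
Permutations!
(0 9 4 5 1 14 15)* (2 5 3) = (0 9 4 3 2 5 1 14 15) = [9, 14, 5, 2, 3, 1, 6, 7, 8, 4, 10, 11, 12, 13, 15, 0]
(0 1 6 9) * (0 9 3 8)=(9)(0 1 6 3 8)=[1, 6, 2, 8, 4, 5, 3, 7, 0, 9]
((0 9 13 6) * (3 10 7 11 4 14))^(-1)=[6, 1, 2, 14, 11, 5, 13, 10, 8, 0, 3, 7, 12, 9, 4]=(0 6 13 9)(3 14 4 11 7 10)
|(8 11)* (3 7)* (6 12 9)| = 6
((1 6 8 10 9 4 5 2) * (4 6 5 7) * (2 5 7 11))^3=(1 11 7 2 4)(6 9 10 8)=[0, 11, 4, 3, 1, 5, 9, 2, 6, 10, 8, 7]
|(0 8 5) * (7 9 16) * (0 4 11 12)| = 6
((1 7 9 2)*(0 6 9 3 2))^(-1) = [9, 2, 3, 7, 4, 5, 0, 1, 8, 6] = (0 9 6)(1 2 3 7)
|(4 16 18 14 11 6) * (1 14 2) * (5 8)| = |(1 14 11 6 4 16 18 2)(5 8)| = 8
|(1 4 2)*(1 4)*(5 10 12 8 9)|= |(2 4)(5 10 12 8 9)|= 10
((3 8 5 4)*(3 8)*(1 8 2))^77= (1 5 2 8 4)= [0, 5, 8, 3, 1, 2, 6, 7, 4]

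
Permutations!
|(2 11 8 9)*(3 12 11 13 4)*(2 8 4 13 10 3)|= 6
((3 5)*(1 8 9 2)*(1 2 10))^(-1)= (1 10 9 8)(3 5)= [0, 10, 2, 5, 4, 3, 6, 7, 1, 8, 9]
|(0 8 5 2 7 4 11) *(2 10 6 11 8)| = |(0 2 7 4 8 5 10 6 11)| = 9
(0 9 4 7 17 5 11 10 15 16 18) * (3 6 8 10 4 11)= (0 9 11 4 7 17 5 3 6 8 10 15 16 18)= [9, 1, 2, 6, 7, 3, 8, 17, 10, 11, 15, 4, 12, 13, 14, 16, 18, 5, 0]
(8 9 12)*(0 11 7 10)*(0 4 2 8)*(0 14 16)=(0 11 7 10 4 2 8 9 12 14 16)=[11, 1, 8, 3, 2, 5, 6, 10, 9, 12, 4, 7, 14, 13, 16, 15, 0]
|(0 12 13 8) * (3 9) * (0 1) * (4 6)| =10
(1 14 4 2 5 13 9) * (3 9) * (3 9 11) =(1 14 4 2 5 13 9)(3 11) =[0, 14, 5, 11, 2, 13, 6, 7, 8, 1, 10, 3, 12, 9, 4]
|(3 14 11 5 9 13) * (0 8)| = 6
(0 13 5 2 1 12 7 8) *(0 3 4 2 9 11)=(0 13 5 9 11)(1 12 7 8 3 4 2)=[13, 12, 1, 4, 2, 9, 6, 8, 3, 11, 10, 0, 7, 5]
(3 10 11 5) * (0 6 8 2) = [6, 1, 0, 10, 4, 3, 8, 7, 2, 9, 11, 5] = (0 6 8 2)(3 10 11 5)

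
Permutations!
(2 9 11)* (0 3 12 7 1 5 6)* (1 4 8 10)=(0 3 12 7 4 8 10 1 5 6)(2 9 11)=[3, 5, 9, 12, 8, 6, 0, 4, 10, 11, 1, 2, 7]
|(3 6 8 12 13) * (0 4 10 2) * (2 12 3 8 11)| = |(0 4 10 12 13 8 3 6 11 2)| = 10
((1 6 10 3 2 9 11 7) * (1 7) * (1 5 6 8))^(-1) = (1 8)(2 3 10 6 5 11 9) = [0, 8, 3, 10, 4, 11, 5, 7, 1, 2, 6, 9]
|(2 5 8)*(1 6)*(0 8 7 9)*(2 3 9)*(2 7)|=4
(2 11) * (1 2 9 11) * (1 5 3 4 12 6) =(1 2 5 3 4 12 6)(9 11) =[0, 2, 5, 4, 12, 3, 1, 7, 8, 11, 10, 9, 6]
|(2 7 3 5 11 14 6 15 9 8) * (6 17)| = |(2 7 3 5 11 14 17 6 15 9 8)| = 11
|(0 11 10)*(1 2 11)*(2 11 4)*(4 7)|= 12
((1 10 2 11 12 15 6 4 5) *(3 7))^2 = [0, 2, 12, 3, 1, 10, 5, 7, 8, 9, 11, 15, 6, 13, 14, 4] = (1 2 12 6 5 10 11 15 4)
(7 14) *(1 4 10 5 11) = (1 4 10 5 11)(7 14) = [0, 4, 2, 3, 10, 11, 6, 14, 8, 9, 5, 1, 12, 13, 7]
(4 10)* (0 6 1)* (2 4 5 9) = [6, 0, 4, 3, 10, 9, 1, 7, 8, 2, 5] = (0 6 1)(2 4 10 5 9)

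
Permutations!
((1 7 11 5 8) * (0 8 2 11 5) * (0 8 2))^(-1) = (0 5 7 1 8 11 2) = [5, 8, 0, 3, 4, 7, 6, 1, 11, 9, 10, 2]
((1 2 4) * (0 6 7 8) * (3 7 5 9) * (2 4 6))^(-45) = (0 5 7 2 9 8 6 3)(1 4) = [5, 4, 9, 0, 1, 7, 3, 2, 6, 8]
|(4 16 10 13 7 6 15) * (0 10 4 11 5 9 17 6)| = |(0 10 13 7)(4 16)(5 9 17 6 15 11)| = 12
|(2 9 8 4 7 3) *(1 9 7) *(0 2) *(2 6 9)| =|(0 6 9 8 4 1 2 7 3)| =9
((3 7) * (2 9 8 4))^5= [0, 1, 9, 7, 2, 5, 6, 3, 4, 8]= (2 9 8 4)(3 7)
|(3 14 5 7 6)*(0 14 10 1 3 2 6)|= |(0 14 5 7)(1 3 10)(2 6)|= 12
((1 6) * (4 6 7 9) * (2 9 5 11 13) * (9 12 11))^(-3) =(1 9)(2 12 11 13)(4 7)(5 6) =[0, 9, 12, 3, 7, 6, 5, 4, 8, 1, 10, 13, 11, 2]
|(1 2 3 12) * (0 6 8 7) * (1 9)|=20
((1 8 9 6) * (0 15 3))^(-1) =[3, 6, 2, 15, 4, 5, 9, 7, 1, 8, 10, 11, 12, 13, 14, 0] =(0 3 15)(1 6 9 8)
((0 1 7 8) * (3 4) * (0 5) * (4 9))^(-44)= (0 1 7 8 5)(3 9 4)= [1, 7, 2, 9, 3, 0, 6, 8, 5, 4]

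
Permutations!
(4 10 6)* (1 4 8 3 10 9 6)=[0, 4, 2, 10, 9, 5, 8, 7, 3, 6, 1]=(1 4 9 6 8 3 10)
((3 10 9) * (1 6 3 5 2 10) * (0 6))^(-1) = (0 1 3 6)(2 5 9 10) = [1, 3, 5, 6, 4, 9, 0, 7, 8, 10, 2]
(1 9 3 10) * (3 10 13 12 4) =[0, 9, 2, 13, 3, 5, 6, 7, 8, 10, 1, 11, 4, 12] =(1 9 10)(3 13 12 4)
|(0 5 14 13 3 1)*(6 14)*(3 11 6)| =|(0 5 3 1)(6 14 13 11)| =4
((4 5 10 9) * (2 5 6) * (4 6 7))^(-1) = (2 6 9 10 5)(4 7) = [0, 1, 6, 3, 7, 2, 9, 4, 8, 10, 5]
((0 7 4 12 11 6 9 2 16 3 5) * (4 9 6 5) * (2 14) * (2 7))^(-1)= (0 5 11 12 4 3 16 2)(7 14 9)= [5, 1, 0, 16, 3, 11, 6, 14, 8, 7, 10, 12, 4, 13, 9, 15, 2]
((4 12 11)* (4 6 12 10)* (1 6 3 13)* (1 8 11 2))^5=(1 6 12 2)(3 13 8 11)(4 10)=[0, 6, 1, 13, 10, 5, 12, 7, 11, 9, 4, 3, 2, 8]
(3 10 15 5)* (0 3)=(0 3 10 15 5)=[3, 1, 2, 10, 4, 0, 6, 7, 8, 9, 15, 11, 12, 13, 14, 5]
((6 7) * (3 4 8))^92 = (3 8 4) = [0, 1, 2, 8, 3, 5, 6, 7, 4]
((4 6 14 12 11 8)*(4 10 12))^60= (14)= [0, 1, 2, 3, 4, 5, 6, 7, 8, 9, 10, 11, 12, 13, 14]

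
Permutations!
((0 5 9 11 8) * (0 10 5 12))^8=(12)(5 8 9 10 11)=[0, 1, 2, 3, 4, 8, 6, 7, 9, 10, 11, 5, 12]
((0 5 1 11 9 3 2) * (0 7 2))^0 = (11) = [0, 1, 2, 3, 4, 5, 6, 7, 8, 9, 10, 11]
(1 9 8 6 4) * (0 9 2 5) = (0 9 8 6 4 1 2 5) = [9, 2, 5, 3, 1, 0, 4, 7, 6, 8]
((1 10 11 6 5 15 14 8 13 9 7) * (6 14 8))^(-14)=[0, 13, 2, 3, 4, 11, 10, 8, 6, 15, 9, 7, 12, 5, 1, 14]=(1 13 5 11 7 8 6 10 9 15 14)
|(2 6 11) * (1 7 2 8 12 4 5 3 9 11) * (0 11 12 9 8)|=|(0 11)(1 7 2 6)(3 8 9 12 4 5)|=12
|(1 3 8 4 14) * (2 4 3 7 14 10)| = 6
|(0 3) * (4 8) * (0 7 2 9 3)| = 4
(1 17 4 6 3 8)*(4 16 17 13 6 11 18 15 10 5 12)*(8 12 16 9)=(1 13 6 3 12 4 11 18 15 10 5 16 17 9 8)=[0, 13, 2, 12, 11, 16, 3, 7, 1, 8, 5, 18, 4, 6, 14, 10, 17, 9, 15]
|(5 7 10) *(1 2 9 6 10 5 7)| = 7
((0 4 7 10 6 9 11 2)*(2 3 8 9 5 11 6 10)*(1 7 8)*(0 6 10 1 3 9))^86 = [8, 9, 1, 3, 0, 2, 7, 10, 4, 5, 11, 6] = (0 8 4)(1 9 5 2)(6 7 10 11)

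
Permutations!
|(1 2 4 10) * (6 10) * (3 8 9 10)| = 8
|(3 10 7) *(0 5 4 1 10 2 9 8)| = 10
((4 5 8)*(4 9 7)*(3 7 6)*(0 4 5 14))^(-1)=(0 14 4)(3 6 9 8 5 7)=[14, 1, 2, 6, 0, 7, 9, 3, 5, 8, 10, 11, 12, 13, 4]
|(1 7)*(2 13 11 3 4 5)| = |(1 7)(2 13 11 3 4 5)| = 6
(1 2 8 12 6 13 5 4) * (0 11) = (0 11)(1 2 8 12 6 13 5 4) = [11, 2, 8, 3, 1, 4, 13, 7, 12, 9, 10, 0, 6, 5]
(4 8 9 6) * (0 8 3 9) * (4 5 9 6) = (0 8)(3 6 5 9 4) = [8, 1, 2, 6, 3, 9, 5, 7, 0, 4]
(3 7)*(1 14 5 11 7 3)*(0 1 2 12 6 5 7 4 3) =[1, 14, 12, 0, 3, 11, 5, 2, 8, 9, 10, 4, 6, 13, 7] =(0 1 14 7 2 12 6 5 11 4 3)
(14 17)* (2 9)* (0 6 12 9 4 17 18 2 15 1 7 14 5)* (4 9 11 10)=(0 6 12 11 10 4 17 5)(1 7 14 18 2 9 15)=[6, 7, 9, 3, 17, 0, 12, 14, 8, 15, 4, 10, 11, 13, 18, 1, 16, 5, 2]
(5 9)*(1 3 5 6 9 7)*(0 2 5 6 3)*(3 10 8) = [2, 0, 5, 6, 4, 7, 9, 1, 3, 10, 8] = (0 2 5 7 1)(3 6 9 10 8)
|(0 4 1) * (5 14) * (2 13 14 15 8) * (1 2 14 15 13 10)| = |(0 4 2 10 1)(5 13 15 8 14)| = 5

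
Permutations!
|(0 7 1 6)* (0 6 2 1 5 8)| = |(0 7 5 8)(1 2)| = 4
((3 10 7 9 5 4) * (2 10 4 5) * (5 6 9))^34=(2 6 7)(5 10 9)=[0, 1, 6, 3, 4, 10, 7, 2, 8, 5, 9]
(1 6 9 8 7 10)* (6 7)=[0, 7, 2, 3, 4, 5, 9, 10, 6, 8, 1]=(1 7 10)(6 9 8)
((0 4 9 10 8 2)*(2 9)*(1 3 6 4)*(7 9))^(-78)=(7 10)(8 9)=[0, 1, 2, 3, 4, 5, 6, 10, 9, 8, 7]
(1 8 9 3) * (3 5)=(1 8 9 5 3)=[0, 8, 2, 1, 4, 3, 6, 7, 9, 5]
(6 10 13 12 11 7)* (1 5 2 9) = (1 5 2 9)(6 10 13 12 11 7) = [0, 5, 9, 3, 4, 2, 10, 6, 8, 1, 13, 7, 11, 12]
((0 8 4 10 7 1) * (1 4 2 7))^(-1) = [1, 10, 8, 3, 7, 5, 6, 2, 0, 9, 4] = (0 1 10 4 7 2 8)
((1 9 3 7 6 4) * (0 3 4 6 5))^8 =(1 4 9) =[0, 4, 2, 3, 9, 5, 6, 7, 8, 1]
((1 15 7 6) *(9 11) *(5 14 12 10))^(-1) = [0, 6, 2, 3, 4, 10, 7, 15, 8, 11, 12, 9, 14, 13, 5, 1] = (1 6 7 15)(5 10 12 14)(9 11)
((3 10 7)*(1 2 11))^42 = [0, 1, 2, 3, 4, 5, 6, 7, 8, 9, 10, 11] = (11)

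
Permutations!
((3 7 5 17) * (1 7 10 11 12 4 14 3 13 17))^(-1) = (1 5 7)(3 14 4 12 11 10)(13 17) = [0, 5, 2, 14, 12, 7, 6, 1, 8, 9, 3, 10, 11, 17, 4, 15, 16, 13]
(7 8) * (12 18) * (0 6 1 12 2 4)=(0 6 1 12 18 2 4)(7 8)=[6, 12, 4, 3, 0, 5, 1, 8, 7, 9, 10, 11, 18, 13, 14, 15, 16, 17, 2]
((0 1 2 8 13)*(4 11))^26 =[1, 2, 8, 3, 4, 5, 6, 7, 13, 9, 10, 11, 12, 0] =(0 1 2 8 13)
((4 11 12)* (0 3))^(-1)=(0 3)(4 12 11)=[3, 1, 2, 0, 12, 5, 6, 7, 8, 9, 10, 4, 11]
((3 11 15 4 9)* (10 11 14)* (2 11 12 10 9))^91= (2 4 15 11)(3 14 9)(10 12)= [0, 1, 4, 14, 15, 5, 6, 7, 8, 3, 12, 2, 10, 13, 9, 11]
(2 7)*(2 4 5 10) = (2 7 4 5 10) = [0, 1, 7, 3, 5, 10, 6, 4, 8, 9, 2]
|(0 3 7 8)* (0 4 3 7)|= 5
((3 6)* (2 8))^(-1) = (2 8)(3 6) = [0, 1, 8, 6, 4, 5, 3, 7, 2]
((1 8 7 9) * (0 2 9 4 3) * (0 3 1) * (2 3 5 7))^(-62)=(0 3 5 7 4 1 8 2 9)=[3, 8, 9, 5, 1, 7, 6, 4, 2, 0]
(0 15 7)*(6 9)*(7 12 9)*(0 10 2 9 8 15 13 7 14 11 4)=(0 13 7 10 2 9 6 14 11 4)(8 15 12)=[13, 1, 9, 3, 0, 5, 14, 10, 15, 6, 2, 4, 8, 7, 11, 12]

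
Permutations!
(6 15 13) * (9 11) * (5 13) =(5 13 6 15)(9 11) =[0, 1, 2, 3, 4, 13, 15, 7, 8, 11, 10, 9, 12, 6, 14, 5]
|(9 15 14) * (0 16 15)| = |(0 16 15 14 9)| = 5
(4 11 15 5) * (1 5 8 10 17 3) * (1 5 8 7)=(1 8 10 17 3 5 4 11 15 7)=[0, 8, 2, 5, 11, 4, 6, 1, 10, 9, 17, 15, 12, 13, 14, 7, 16, 3]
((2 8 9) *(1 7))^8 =[0, 1, 9, 3, 4, 5, 6, 7, 2, 8] =(2 9 8)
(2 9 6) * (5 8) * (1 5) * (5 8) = (1 8)(2 9 6) = [0, 8, 9, 3, 4, 5, 2, 7, 1, 6]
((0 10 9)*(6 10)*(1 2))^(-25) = [9, 2, 1, 3, 4, 5, 0, 7, 8, 10, 6] = (0 9 10 6)(1 2)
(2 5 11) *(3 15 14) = (2 5 11)(3 15 14) = [0, 1, 5, 15, 4, 11, 6, 7, 8, 9, 10, 2, 12, 13, 3, 14]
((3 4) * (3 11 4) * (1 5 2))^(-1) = (1 2 5)(4 11) = [0, 2, 5, 3, 11, 1, 6, 7, 8, 9, 10, 4]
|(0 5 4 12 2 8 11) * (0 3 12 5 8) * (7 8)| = |(0 7 8 11 3 12 2)(4 5)| = 14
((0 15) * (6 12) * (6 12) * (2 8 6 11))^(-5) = (0 15)(2 11 6 8) = [15, 1, 11, 3, 4, 5, 8, 7, 2, 9, 10, 6, 12, 13, 14, 0]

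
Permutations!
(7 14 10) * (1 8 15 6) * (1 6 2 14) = [0, 8, 14, 3, 4, 5, 6, 1, 15, 9, 7, 11, 12, 13, 10, 2] = (1 8 15 2 14 10 7)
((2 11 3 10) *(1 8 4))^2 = (1 4 8)(2 3)(10 11) = [0, 4, 3, 2, 8, 5, 6, 7, 1, 9, 11, 10]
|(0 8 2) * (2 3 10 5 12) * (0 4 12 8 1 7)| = 12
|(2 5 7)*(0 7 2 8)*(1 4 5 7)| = |(0 1 4 5 2 7 8)| = 7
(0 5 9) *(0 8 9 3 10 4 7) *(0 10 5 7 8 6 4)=[7, 1, 2, 5, 8, 3, 4, 10, 9, 6, 0]=(0 7 10)(3 5)(4 8 9 6)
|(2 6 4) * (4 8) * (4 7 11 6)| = 4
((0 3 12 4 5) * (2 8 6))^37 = (0 12 5 3 4)(2 8 6) = [12, 1, 8, 4, 0, 3, 2, 7, 6, 9, 10, 11, 5]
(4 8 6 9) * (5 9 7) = [0, 1, 2, 3, 8, 9, 7, 5, 6, 4] = (4 8 6 7 5 9)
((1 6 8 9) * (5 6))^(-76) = (1 9 8 6 5) = [0, 9, 2, 3, 4, 1, 5, 7, 6, 8]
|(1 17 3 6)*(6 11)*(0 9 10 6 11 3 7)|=|(0 9 10 6 1 17 7)|=7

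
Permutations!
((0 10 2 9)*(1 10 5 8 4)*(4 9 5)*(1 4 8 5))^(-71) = (0 8 9)(1 10 2) = [8, 10, 1, 3, 4, 5, 6, 7, 9, 0, 2]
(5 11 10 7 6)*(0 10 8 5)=(0 10 7 6)(5 11 8)=[10, 1, 2, 3, 4, 11, 0, 6, 5, 9, 7, 8]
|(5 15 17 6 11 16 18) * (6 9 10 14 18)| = |(5 15 17 9 10 14 18)(6 11 16)| = 21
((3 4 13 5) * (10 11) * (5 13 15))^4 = [0, 1, 2, 3, 4, 5, 6, 7, 8, 9, 10, 11, 12, 13, 14, 15] = (15)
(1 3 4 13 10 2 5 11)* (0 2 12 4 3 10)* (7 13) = (0 2 5 11 1 10 12 4 7 13) = [2, 10, 5, 3, 7, 11, 6, 13, 8, 9, 12, 1, 4, 0]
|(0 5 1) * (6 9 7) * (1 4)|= |(0 5 4 1)(6 9 7)|= 12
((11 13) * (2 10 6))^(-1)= (2 6 10)(11 13)= [0, 1, 6, 3, 4, 5, 10, 7, 8, 9, 2, 13, 12, 11]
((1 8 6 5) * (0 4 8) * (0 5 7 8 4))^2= (6 8 7)= [0, 1, 2, 3, 4, 5, 8, 6, 7]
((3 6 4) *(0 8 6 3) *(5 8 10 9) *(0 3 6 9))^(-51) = (0 10) = [10, 1, 2, 3, 4, 5, 6, 7, 8, 9, 0]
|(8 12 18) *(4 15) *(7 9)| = |(4 15)(7 9)(8 12 18)| = 6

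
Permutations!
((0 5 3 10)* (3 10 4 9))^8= (0 10 5)(3 9 4)= [10, 1, 2, 9, 3, 0, 6, 7, 8, 4, 5]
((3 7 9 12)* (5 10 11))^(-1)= (3 12 9 7)(5 11 10)= [0, 1, 2, 12, 4, 11, 6, 3, 8, 7, 5, 10, 9]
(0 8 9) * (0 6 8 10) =(0 10)(6 8 9) =[10, 1, 2, 3, 4, 5, 8, 7, 9, 6, 0]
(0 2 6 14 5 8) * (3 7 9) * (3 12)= (0 2 6 14 5 8)(3 7 9 12)= [2, 1, 6, 7, 4, 8, 14, 9, 0, 12, 10, 11, 3, 13, 5]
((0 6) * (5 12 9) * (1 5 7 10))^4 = (1 7 12)(5 10 9) = [0, 7, 2, 3, 4, 10, 6, 12, 8, 5, 9, 11, 1]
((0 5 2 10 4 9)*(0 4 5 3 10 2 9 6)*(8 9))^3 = (0 5 4 3 8 6 10 9) = [5, 1, 2, 8, 3, 4, 10, 7, 6, 0, 9]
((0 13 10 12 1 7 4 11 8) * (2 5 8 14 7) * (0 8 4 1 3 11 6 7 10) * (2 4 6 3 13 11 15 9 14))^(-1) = [13, 7, 11, 4, 1, 2, 5, 6, 8, 15, 14, 0, 10, 12, 9, 3] = (0 13 12 10 14 9 15 3 4 1 7 6 5 2 11)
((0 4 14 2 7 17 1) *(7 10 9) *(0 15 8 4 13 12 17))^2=(0 12 1 8 14 10 7 13 17 15 4 2 9)=[12, 8, 9, 3, 2, 5, 6, 13, 14, 0, 7, 11, 1, 17, 10, 4, 16, 15]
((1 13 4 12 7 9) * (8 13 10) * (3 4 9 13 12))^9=(1 8 7 9 10 12 13)(3 4)=[0, 8, 2, 4, 3, 5, 6, 9, 7, 10, 12, 11, 13, 1]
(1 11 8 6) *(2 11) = [0, 2, 11, 3, 4, 5, 1, 7, 6, 9, 10, 8] = (1 2 11 8 6)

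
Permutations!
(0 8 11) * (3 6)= [8, 1, 2, 6, 4, 5, 3, 7, 11, 9, 10, 0]= (0 8 11)(3 6)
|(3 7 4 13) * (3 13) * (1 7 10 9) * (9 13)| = 7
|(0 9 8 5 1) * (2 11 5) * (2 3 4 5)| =14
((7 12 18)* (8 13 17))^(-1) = (7 18 12)(8 17 13) = [0, 1, 2, 3, 4, 5, 6, 18, 17, 9, 10, 11, 7, 8, 14, 15, 16, 13, 12]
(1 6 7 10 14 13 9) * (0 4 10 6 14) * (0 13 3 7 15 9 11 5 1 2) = (0 4 10 13 11 5 1 14 3 7 6 15 9 2) = [4, 14, 0, 7, 10, 1, 15, 6, 8, 2, 13, 5, 12, 11, 3, 9]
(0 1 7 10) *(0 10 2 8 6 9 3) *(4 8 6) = (10)(0 1 7 2 6 9 3)(4 8) = [1, 7, 6, 0, 8, 5, 9, 2, 4, 3, 10]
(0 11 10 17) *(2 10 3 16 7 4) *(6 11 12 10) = (0 12 10 17)(2 6 11 3 16 7 4) = [12, 1, 6, 16, 2, 5, 11, 4, 8, 9, 17, 3, 10, 13, 14, 15, 7, 0]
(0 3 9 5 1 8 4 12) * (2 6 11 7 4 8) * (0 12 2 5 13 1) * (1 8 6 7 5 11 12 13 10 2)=(0 3 9 10 2 7 4 1 11 5)(6 12 13 8)=[3, 11, 7, 9, 1, 0, 12, 4, 6, 10, 2, 5, 13, 8]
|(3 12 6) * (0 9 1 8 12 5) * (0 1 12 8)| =7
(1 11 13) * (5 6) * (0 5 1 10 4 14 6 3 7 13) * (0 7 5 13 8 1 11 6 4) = (0 13 10)(1 6 11 7 8)(3 5)(4 14) = [13, 6, 2, 5, 14, 3, 11, 8, 1, 9, 0, 7, 12, 10, 4]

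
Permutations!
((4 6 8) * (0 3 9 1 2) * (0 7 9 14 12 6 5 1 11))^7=[5, 14, 12, 1, 0, 3, 9, 6, 11, 8, 10, 4, 7, 13, 2]=(0 5 3 1 14 2 12 7 6 9 8 11 4)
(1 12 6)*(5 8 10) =(1 12 6)(5 8 10) =[0, 12, 2, 3, 4, 8, 1, 7, 10, 9, 5, 11, 6]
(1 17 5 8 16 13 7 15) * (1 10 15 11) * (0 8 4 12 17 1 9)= [8, 1, 2, 3, 12, 4, 6, 11, 16, 0, 15, 9, 17, 7, 14, 10, 13, 5]= (0 8 16 13 7 11 9)(4 12 17 5)(10 15)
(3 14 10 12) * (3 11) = (3 14 10 12 11) = [0, 1, 2, 14, 4, 5, 6, 7, 8, 9, 12, 3, 11, 13, 10]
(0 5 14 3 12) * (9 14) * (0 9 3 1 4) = (0 5 3 12 9 14 1 4) = [5, 4, 2, 12, 0, 3, 6, 7, 8, 14, 10, 11, 9, 13, 1]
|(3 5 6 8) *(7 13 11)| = |(3 5 6 8)(7 13 11)| = 12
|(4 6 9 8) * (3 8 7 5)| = 7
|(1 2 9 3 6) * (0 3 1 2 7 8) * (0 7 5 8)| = 9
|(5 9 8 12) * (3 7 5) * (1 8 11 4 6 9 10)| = |(1 8 12 3 7 5 10)(4 6 9 11)| = 28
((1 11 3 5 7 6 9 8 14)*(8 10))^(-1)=(1 14 8 10 9 6 7 5 3 11)=[0, 14, 2, 11, 4, 3, 7, 5, 10, 6, 9, 1, 12, 13, 8]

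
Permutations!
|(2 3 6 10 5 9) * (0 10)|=|(0 10 5 9 2 3 6)|=7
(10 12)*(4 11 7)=[0, 1, 2, 3, 11, 5, 6, 4, 8, 9, 12, 7, 10]=(4 11 7)(10 12)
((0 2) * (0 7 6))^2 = (0 7)(2 6) = [7, 1, 6, 3, 4, 5, 2, 0]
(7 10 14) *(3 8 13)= (3 8 13)(7 10 14)= [0, 1, 2, 8, 4, 5, 6, 10, 13, 9, 14, 11, 12, 3, 7]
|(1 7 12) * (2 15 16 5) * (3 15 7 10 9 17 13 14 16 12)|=|(1 10 9 17 13 14 16 5 2 7 3 15 12)|=13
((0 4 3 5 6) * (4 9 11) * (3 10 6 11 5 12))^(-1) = [6, 1, 2, 12, 11, 9, 10, 7, 8, 0, 4, 5, 3] = (0 6 10 4 11 5 9)(3 12)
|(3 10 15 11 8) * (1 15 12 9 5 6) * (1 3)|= 12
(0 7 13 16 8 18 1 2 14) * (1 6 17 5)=[7, 2, 14, 3, 4, 1, 17, 13, 18, 9, 10, 11, 12, 16, 0, 15, 8, 5, 6]=(0 7 13 16 8 18 6 17 5 1 2 14)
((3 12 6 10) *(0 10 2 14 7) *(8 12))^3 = [8, 1, 0, 6, 4, 5, 7, 3, 2, 9, 12, 11, 14, 13, 10] = (0 8 2)(3 6 7)(10 12 14)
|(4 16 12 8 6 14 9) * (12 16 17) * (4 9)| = 6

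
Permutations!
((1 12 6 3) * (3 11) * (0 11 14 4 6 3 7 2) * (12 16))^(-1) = (0 2 7 11)(1 3 12 16)(4 14 6) = [2, 3, 7, 12, 14, 5, 4, 11, 8, 9, 10, 0, 16, 13, 6, 15, 1]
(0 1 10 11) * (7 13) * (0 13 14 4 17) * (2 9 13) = [1, 10, 9, 3, 17, 5, 6, 14, 8, 13, 11, 2, 12, 7, 4, 15, 16, 0] = (0 1 10 11 2 9 13 7 14 4 17)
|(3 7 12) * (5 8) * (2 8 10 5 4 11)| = |(2 8 4 11)(3 7 12)(5 10)| = 12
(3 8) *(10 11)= [0, 1, 2, 8, 4, 5, 6, 7, 3, 9, 11, 10]= (3 8)(10 11)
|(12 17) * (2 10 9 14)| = |(2 10 9 14)(12 17)| = 4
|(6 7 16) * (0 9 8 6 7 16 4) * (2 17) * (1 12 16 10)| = 10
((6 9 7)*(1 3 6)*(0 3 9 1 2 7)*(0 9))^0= [0, 1, 2, 3, 4, 5, 6, 7, 8, 9]= (9)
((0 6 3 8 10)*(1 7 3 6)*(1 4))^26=(0 8 7 4 10 3 1)=[8, 0, 2, 1, 10, 5, 6, 4, 7, 9, 3]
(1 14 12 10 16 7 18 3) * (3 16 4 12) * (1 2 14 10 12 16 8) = [0, 10, 14, 2, 16, 5, 6, 18, 1, 9, 4, 11, 12, 13, 3, 15, 7, 17, 8] = (1 10 4 16 7 18 8)(2 14 3)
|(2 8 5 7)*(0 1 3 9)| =|(0 1 3 9)(2 8 5 7)| =4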